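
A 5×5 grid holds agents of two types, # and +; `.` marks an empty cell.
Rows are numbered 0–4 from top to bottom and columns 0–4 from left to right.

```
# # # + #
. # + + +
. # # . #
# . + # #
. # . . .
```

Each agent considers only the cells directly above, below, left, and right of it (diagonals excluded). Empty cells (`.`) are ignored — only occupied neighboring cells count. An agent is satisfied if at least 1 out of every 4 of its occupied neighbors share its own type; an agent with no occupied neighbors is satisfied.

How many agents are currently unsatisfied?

Row 0: (0,0)# 1/1 satisfied · (0,1)# 3/3 satisfied · (0,2)# 1/3 satisfied · (0,3)+ 1/3 satisfied · (0,4)# 0/2 not
Row 1: (1,1)# 2/3 satisfied · (1,2)+ 1/4 satisfied · (1,3)+ 3/3 satisfied · (1,4)+ 1/3 satisfied
Row 2: (2,1)# 2/2 satisfied · (2,2)# 1/3 satisfied · (2,4)# 1/2 satisfied
Row 3: (3,0)# 0/0 satisfied · (3,2)+ 0/2 not · (3,3)# 1/2 satisfied · (3,4)# 2/2 satisfied
Row 4: (4,1)# 0/0 satisfied
Unsatisfied: (0,4), (3,2) — 2 in total.

2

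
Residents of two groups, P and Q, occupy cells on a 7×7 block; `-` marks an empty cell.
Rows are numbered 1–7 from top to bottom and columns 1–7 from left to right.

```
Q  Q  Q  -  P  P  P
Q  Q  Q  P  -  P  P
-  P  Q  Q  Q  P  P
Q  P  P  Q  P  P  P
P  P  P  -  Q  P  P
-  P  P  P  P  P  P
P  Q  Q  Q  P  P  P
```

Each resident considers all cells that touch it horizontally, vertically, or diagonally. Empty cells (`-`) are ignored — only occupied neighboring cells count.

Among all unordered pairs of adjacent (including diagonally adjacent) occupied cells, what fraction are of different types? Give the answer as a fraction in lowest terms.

Scan each occupied cell's neighbors to the right and below (and the two forward diagonals) so each pair is counted once.
From row 1: 1 unlike of 18 pairs (running 1/18).
From row 2: 8 unlike of 18 pairs (running 9/36).
From row 3: 9 unlike of 22 pairs (running 18/58).
From row 4: 8 unlike of 22 pairs (running 26/80).
From row 5: 4 unlike of 18 pairs (running 30/98).
From row 6: 8 unlike of 22 pairs (running 38/120).
From row 7: 2 unlike of 6 pairs (running 40/126).
Total adjacent occupied pairs: 126; unlike-type pairs: 40.
40/126 reduces to 20/63.

20/63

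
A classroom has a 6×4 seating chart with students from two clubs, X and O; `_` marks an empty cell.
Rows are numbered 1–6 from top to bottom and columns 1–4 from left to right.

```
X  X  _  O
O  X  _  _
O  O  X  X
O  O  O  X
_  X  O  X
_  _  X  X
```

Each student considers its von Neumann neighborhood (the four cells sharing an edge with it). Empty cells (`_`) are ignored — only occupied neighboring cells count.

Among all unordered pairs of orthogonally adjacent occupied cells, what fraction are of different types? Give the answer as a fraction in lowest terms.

Scan each occupied cell's neighbors to the right and below so each pair is counted once.
From row 1: 1 unlike of 3 pairs (running 1/3).
From row 2: 2 unlike of 3 pairs (running 3/6).
From row 3: 2 unlike of 7 pairs (running 5/13).
From row 4: 2 unlike of 6 pairs (running 7/19).
From row 5: 3 unlike of 4 pairs (running 10/23).
From row 6: 0 unlike of 1 pairs (running 10/24).
Total adjacent occupied pairs: 24; unlike-type pairs: 10.
10/24 reduces to 5/12.

5/12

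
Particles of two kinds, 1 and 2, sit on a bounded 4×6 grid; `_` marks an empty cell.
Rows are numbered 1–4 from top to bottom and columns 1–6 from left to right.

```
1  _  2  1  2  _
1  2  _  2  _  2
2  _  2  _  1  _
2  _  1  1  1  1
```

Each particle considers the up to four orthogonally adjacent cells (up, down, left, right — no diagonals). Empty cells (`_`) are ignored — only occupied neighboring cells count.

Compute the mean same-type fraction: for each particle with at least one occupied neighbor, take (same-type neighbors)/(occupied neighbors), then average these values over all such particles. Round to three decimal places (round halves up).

Row 1: (1,1)1 1/1 · (1,3)2 0/1 · (1,4)1 0/3 · (1,5)2 0/1
Row 2: (2,1)1 1/3 · (2,2)2 0/1 · (2,4)2 0/1 · (2,6)2 — no occupied neighbors
Row 3: (3,1)2 1/2 · (3,3)2 0/1 · (3,5)1 1/1
Row 4: (4,1)2 1/1 · (4,3)1 1/2 · (4,4)1 2/2 · (4,5)1 3/3 · (4,6)1 1/1
Sum over 15 particles: 1/1 + 0/1 + 0/3 + 0/1 + 1/3 + 0/1 + 0/1 + 1/2 + 0/1 + 1/1 + 1/1 + 1/2 + 2/2 + 3/3 + 1/1 = 22/3; mean = 22/3 ÷ 15 = 22/45 = 0.488888… → 0.489.

0.489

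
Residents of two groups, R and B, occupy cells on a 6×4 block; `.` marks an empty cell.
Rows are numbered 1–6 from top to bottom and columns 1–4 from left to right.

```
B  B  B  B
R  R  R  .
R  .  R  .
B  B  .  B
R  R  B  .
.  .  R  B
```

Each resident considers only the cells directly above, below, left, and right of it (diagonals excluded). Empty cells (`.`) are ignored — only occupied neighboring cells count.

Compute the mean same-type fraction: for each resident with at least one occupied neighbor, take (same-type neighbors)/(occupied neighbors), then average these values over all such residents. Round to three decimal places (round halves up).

(1,1)B 1/2
(1,2)B 2/3
(1,3)B 2/3
(1,4)B 1/1
(2,1)R 2/3
(2,2)R 2/3
(2,3)R 2/3
(3,1)R 1/2
(3,3)R 1/1
(4,1)B 1/3
(4,2)B 1/2
(4,4)B — no occupied neighbors
(5,1)R 1/2
(5,2)R 1/3
(5,3)B 0/2
(6,3)R 0/2
(6,4)B 0/1
Sum over 16 residents: 1/2 + 2/3 + 2/3 + 1/1 + 2/3 + 2/3 + 2/3 + 1/2 + 1/1 + 1/3 + 1/2 + 1/2 + 1/3 + 0/2 + 0/2 + 0/1 = 8; mean = 8 ÷ 16 = 1/2 = 0.5 → 0.500.

0.500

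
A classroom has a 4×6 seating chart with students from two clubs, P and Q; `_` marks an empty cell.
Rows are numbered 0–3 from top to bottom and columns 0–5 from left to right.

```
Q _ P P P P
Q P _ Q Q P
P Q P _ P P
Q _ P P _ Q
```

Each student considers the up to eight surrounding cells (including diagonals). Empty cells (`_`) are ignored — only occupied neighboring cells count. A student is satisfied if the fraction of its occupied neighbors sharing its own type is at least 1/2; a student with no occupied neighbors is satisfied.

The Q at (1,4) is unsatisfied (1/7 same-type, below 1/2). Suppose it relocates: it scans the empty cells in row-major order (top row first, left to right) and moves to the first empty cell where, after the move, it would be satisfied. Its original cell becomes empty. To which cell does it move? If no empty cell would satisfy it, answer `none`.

Vacating (1,4). Empty cells in order:
  (0,1): 2/4 same-type → satisfied — stop here.

(0,1)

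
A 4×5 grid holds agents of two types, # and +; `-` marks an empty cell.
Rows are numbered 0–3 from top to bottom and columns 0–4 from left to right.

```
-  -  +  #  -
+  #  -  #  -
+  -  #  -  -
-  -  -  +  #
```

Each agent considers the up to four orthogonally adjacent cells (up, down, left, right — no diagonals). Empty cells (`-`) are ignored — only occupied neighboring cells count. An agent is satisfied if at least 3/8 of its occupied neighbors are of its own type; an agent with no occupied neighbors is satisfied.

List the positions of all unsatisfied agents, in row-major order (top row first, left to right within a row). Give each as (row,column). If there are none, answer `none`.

(0,2), (1,1), (3,3), (3,4)

(0,2)+ 0/1 ✗
(0,3)# 1/2 ✓
(1,0)+ 1/2 ✓
(1,1)# 0/1 ✗
(1,3)# 1/1 ✓
(2,0)+ 1/1 ✓
(2,2)# 0/0 ✓
(3,3)+ 0/1 ✗
(3,4)# 0/1 ✗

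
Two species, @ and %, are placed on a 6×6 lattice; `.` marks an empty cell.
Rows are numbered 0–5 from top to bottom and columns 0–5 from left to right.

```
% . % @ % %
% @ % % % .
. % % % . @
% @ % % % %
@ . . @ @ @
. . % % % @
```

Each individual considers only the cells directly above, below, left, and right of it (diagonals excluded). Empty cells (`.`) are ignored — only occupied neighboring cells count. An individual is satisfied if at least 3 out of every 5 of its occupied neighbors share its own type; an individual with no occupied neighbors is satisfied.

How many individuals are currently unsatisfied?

Row 0: (0,0)% 1/1 satisfied · (0,2)% 1/2 not · (0,3)@ 0/3 not · (0,4)% 2/3 satisfied · (0,5)% 1/1 satisfied
Row 1: (1,0)% 1/2 not · (1,1)@ 0/3 not · (1,2)% 3/4 satisfied · (1,3)% 3/4 satisfied · (1,4)% 2/2 satisfied
Row 2: (2,1)% 1/3 not · (2,2)% 4/4 satisfied · (2,3)% 3/3 satisfied · (2,5)@ 0/1 not
Row 3: (3,0)% 0/2 not · (3,1)@ 0/3 not · (3,2)% 2/3 satisfied · (3,3)% 3/4 satisfied · (3,4)% 2/3 satisfied · (3,5)% 1/3 not
Row 4: (4,0)@ 0/1 not · (4,3)@ 1/3 not · (4,4)@ 2/4 not · (4,5)@ 2/3 satisfied
Row 5: (5,2)% 1/1 satisfied · (5,3)% 2/3 satisfied · (5,4)% 1/3 not · (5,5)@ 1/2 not
Unsatisfied: (0,2), (0,3), (1,0), (1,1), (2,1), (2,5), (3,0), (3,1), (3,5), (4,0), (4,3), (4,4), (5,4), (5,5) — 14 in total.

14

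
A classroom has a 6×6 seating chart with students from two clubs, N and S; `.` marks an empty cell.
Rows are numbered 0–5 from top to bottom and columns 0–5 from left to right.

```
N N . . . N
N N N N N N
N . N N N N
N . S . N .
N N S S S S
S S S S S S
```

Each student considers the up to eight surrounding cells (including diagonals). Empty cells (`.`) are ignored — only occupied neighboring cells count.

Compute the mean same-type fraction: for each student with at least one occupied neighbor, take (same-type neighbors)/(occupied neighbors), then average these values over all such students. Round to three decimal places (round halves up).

0.840

Row 0: (0,0)N 3/3 · (0,1)N 4/4 · (0,5)N 2/2
Row 1: (1,0)N 4/4 · (1,1)N 6/6 · (1,2)N 5/5 · (1,3)N 5/5 · (1,4)N 6/6 · (1,5)N 4/4
Row 2: (2,0)N 3/3 · (2,2)N 4/5 · (2,3)N 6/7 · (2,4)N 6/6 · (2,5)N 4/4
Row 3: (3,0)N 3/3 · (3,2)S 2/5 · (3,4)N 3/6
Row 4: (4,0)N 2/4 · (4,1)N 2/7 · (4,2)S 5/6 · (4,3)S 6/7 · (4,4)S 5/6 · (4,5)S 3/4
Row 5: (5,0)S 1/3 · (5,1)S 3/5 · (5,2)S 4/5 · (5,3)S 5/5 · (5,4)S 5/5 · (5,5)S 3/3
Sum over 29 students: 3/3 + 4/4 + 2/2 + 4/4 + 6/6 + 5/5 + 5/5 + 6/6 + 4/4 + 3/3 + 4/5 + 6/7 + 6/6 + 4/4 + 3/3 + 2/5 + 3/6 + 2/4 + 2/7 + 5/6 + 6/7 + 5/6 + 3/4 + 1/3 + 3/5 + 4/5 + 5/5 + 5/5 + 3/3 = 487/20; mean = 487/20 ÷ 29 = 487/580 = 0.839655… → 0.840.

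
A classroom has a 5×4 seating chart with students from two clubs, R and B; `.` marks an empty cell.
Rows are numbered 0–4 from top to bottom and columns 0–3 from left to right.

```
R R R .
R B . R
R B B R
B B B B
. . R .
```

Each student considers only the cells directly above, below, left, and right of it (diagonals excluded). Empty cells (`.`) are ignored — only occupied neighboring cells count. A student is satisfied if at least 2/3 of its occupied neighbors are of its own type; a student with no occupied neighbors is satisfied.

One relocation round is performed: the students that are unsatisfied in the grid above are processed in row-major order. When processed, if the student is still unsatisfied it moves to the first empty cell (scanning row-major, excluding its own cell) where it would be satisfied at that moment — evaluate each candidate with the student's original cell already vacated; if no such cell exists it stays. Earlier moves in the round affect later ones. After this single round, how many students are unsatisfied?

Initially unsatisfied (in order): (1,1), (2,0), (2,3), (3,0), (3,3), (4,2).
  (1,1) → (4,0).
  (2,0) → (0,3).
  (2,3) → (1,1).
  (3,0): now satisfied by earlier moves; stays.
  (3,3): now satisfied by earlier moves; stays.
  (4,2) → (1,2).
Resulting grid:
R R R R
R R R R
. B B .
B B B B
B . . .
All satisfied now.

0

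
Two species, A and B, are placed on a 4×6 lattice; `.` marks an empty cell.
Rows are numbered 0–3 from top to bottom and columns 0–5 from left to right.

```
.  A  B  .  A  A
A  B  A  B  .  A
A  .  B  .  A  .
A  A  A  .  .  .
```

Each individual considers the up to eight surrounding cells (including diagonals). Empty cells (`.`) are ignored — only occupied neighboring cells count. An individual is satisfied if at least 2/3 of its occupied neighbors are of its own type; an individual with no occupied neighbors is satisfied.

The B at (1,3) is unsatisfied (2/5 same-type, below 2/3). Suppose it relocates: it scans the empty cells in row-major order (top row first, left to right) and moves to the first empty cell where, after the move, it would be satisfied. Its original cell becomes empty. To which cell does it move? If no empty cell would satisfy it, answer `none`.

none

Vacating (1,3). Empty cells in order:
  (0,0): 1/3 same-type → still unsatisfied.
  (0,3): 1/3 same-type → still unsatisfied.
  (1,4): 0/4 same-type → still unsatisfied.
  (2,1): 2/8 same-type → still unsatisfied.
  (2,3): 1/4 same-type → still unsatisfied.
  (2,5): 0/2 same-type → still unsatisfied.
  (3,3): 1/3 same-type → still unsatisfied.
  (3,4): 0/1 same-type → still unsatisfied.
  (3,5): 0/1 same-type → still unsatisfied.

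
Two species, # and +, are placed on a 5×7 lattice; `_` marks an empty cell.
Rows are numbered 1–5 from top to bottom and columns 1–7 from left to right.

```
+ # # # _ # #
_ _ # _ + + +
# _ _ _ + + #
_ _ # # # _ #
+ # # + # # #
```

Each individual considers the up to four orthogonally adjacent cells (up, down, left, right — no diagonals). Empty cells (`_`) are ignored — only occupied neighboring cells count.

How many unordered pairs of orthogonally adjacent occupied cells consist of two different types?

10

Scan each occupied cell's neighbors to the right and below so each pair is counted once.
From row 1: 3 unlike of 7 pairs (running 3/7).
From row 2: 1 unlike of 5 pairs (running 4/12).
From row 3: 2 unlike of 4 pairs (running 6/16).
From row 4: 1 unlike of 6 pairs (running 7/22).
From row 5: 3 unlike of 6 pairs (running 10/28).
Total adjacent occupied pairs: 28; unlike-type pairs: 10.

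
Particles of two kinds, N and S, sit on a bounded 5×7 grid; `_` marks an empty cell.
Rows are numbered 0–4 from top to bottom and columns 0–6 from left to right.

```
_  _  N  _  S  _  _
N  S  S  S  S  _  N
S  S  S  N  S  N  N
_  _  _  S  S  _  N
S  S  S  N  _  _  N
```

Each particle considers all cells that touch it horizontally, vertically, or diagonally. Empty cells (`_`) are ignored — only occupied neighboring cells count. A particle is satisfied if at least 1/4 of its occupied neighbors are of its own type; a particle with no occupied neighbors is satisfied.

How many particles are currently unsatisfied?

(0,2)N 0/3 not
(0,4)S 2/2 satisfied
(1,0)N 0/3 not
(1,1)S 4/6 satisfied
(1,2)S 4/6 satisfied
(1,3)S 5/7 satisfied
(1,4)S 3/5 satisfied
(1,6)N 2/2 satisfied
(2,0)S 2/3 satisfied
(2,1)S 4/5 satisfied
(2,2)S 5/6 satisfied
(2,3)N 0/7 not
(2,4)S 4/6 satisfied
(2,5)N 3/6 satisfied
(2,6)N 3/3 satisfied
(3,3)S 4/6 satisfied
(3,4)S 2/5 satisfied
(3,6)N 3/3 satisfied
(4,0)S 1/1 satisfied
(4,1)S 2/2 satisfied
(4,2)S 2/3 satisfied
(4,3)N 0/3 not
(4,6)N 1/1 satisfied
Unsatisfied: (0,2), (1,0), (2,3), (4,3) — 4 in total.

4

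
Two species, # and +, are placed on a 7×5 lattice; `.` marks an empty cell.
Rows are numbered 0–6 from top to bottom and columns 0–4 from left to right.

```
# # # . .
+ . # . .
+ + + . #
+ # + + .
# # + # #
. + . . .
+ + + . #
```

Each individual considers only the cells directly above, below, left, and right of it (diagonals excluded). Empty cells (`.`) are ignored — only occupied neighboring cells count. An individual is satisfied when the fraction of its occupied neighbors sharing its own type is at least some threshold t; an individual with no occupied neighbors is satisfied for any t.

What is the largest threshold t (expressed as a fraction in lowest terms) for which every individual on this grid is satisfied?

Row 0: (0,0)# 1/2 · (0,1)# 2/2 · (0,2)# 2/2
Row 1: (1,0)+ 1/2 · (1,2)# 1/2
Row 2: (2,0)+ 3/3 · (2,1)+ 2/3 · (2,2)+ 2/3 · (2,4)# — no occupied neighbors
Row 3: (3,0)+ 1/3 · (3,1)# 1/4 · (3,2)+ 3/4 · (3,3)+ 1/2
Row 4: (4,0)# 1/2 · (4,1)# 2/4 · (4,2)+ 1/3 · (4,3)# 1/3 · (4,4)# 1/1
Row 5: (5,1)+ 1/2
Row 6: (6,0)+ 1/1 · (6,1)+ 3/3 · (6,2)+ 1/1 · (6,4)# — no occupied neighbors
The smallest same-type fraction is 1/4 at (3,1), which reduces to 1/4. Any threshold above that leaves this individual unsatisfied.

1/4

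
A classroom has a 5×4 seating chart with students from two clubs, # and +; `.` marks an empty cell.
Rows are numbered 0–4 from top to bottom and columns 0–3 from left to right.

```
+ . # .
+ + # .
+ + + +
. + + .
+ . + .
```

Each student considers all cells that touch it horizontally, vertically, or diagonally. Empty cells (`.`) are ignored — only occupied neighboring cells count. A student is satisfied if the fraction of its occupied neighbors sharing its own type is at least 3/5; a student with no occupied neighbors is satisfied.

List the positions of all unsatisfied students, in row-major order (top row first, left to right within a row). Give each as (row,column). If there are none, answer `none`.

(0,2), (1,2)

(0,0)+ 2/2 satisfied
(0,2)# 1/2 not
(1,0)+ 4/4 satisfied
(1,1)+ 5/7 satisfied
(1,2)# 1/5 not
(2,0)+ 4/4 satisfied
(2,1)+ 6/7 satisfied
(2,2)+ 5/6 satisfied
(2,3)+ 2/3 satisfied
(3,1)+ 6/6 satisfied
(3,2)+ 5/5 satisfied
(4,0)+ 1/1 satisfied
(4,2)+ 2/2 satisfied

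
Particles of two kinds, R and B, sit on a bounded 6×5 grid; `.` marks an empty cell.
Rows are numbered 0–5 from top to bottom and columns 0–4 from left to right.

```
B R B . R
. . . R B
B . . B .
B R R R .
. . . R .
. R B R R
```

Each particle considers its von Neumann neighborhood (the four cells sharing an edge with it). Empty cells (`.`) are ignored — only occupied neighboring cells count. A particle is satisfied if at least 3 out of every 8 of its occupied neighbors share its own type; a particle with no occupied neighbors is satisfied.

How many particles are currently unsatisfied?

Row 0: (0,0)B 0/1 unhappy · (0,1)R 0/2 unhappy · (0,2)B 0/1 unhappy · (0,4)R 0/1 unhappy
Row 1: (1,3)R 0/2 unhappy · (1,4)B 0/2 unhappy
Row 2: (2,0)B 1/1 ok · (2,3)B 0/2 unhappy
Row 3: (3,0)B 1/2 ok · (3,1)R 1/2 ok · (3,2)R 2/2 ok · (3,3)R 2/3 ok
Row 4: (4,3)R 2/2 ok
Row 5: (5,1)R 0/1 unhappy · (5,2)B 0/2 unhappy · (5,3)R 2/3 ok · (5,4)R 1/1 ok
Unsatisfied: (0,0), (0,1), (0,2), (0,4), (1,3), (1,4), (2,3), (5,1), (5,2) — 9 in total.

9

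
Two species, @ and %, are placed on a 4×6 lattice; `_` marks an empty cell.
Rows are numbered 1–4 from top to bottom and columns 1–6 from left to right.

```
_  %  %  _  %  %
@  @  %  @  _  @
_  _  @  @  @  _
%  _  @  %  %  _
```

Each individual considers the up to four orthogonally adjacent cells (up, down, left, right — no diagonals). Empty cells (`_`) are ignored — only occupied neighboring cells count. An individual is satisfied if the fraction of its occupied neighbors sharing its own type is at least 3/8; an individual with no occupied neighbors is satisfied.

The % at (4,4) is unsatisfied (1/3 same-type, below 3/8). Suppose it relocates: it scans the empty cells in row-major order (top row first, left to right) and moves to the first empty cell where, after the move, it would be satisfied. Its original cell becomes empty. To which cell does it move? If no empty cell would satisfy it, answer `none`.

(1,1)

Vacating (4,4). Empty cells in order:
  (1,1): 1/2 same-type → satisfied — stop here.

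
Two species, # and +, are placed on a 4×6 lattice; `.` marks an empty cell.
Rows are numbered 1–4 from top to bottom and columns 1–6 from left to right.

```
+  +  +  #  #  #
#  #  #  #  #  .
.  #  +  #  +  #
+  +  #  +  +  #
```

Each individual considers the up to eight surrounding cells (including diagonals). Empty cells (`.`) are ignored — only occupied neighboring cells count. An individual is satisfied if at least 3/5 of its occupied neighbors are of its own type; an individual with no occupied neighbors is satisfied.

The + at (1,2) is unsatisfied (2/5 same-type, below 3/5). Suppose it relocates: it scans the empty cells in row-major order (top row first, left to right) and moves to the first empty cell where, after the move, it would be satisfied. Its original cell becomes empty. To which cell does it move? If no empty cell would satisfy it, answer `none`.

Vacating (1,2). Empty cells in order:
  (2,6): 1/5 same-type → still unsatisfied.
  (3,1): 2/5 same-type → still unsatisfied.

none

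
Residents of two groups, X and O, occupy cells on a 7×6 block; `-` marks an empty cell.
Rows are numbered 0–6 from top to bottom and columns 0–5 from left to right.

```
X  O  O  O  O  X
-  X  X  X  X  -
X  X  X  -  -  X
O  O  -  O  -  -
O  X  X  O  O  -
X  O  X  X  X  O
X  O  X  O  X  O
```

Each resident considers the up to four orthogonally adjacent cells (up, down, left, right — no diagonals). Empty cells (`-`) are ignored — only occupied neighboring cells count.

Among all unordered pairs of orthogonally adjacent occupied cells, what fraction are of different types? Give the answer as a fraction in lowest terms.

24/47

Scan each occupied cell's neighbors to the right and below so each pair is counted once.
From row 0: 6 unlike of 9 pairs (running 6/9).
From row 1: 0 unlike of 5 pairs (running 6/14).
From row 2: 2 unlike of 4 pairs (running 8/18).
From row 3: 1 unlike of 4 pairs (running 9/22).
From row 4: 6 unlike of 9 pairs (running 15/31).
From row 5: 4 unlike of 11 pairs (running 19/42).
From row 6: 5 unlike of 5 pairs (running 24/47).
Total adjacent occupied pairs: 47; unlike-type pairs: 24.
24/47 is already in lowest terms.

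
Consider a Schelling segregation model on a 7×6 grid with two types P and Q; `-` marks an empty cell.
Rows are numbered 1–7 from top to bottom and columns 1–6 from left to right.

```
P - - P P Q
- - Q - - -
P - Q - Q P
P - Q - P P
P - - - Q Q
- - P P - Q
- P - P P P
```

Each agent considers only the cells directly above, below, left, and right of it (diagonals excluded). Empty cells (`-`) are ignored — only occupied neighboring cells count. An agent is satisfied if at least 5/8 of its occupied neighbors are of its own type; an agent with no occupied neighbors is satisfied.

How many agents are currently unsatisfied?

Row 1: (1,1)P 0/0 satisfied · (1,4)P 1/1 satisfied · (1,5)P 1/2 not · (1,6)Q 0/1 not
Row 2: (2,3)Q 1/1 satisfied
Row 3: (3,1)P 1/1 satisfied · (3,3)Q 2/2 satisfied · (3,5)Q 0/2 not · (3,6)P 1/2 not
Row 4: (4,1)P 2/2 satisfied · (4,3)Q 1/1 satisfied · (4,5)P 1/3 not · (4,6)P 2/3 satisfied
Row 5: (5,1)P 1/1 satisfied · (5,5)Q 1/2 not · (5,6)Q 2/3 satisfied
Row 6: (6,3)P 1/1 satisfied · (6,4)P 2/2 satisfied · (6,6)Q 1/2 not
Row 7: (7,2)P 0/0 satisfied · (7,4)P 2/2 satisfied · (7,5)P 2/2 satisfied · (7,6)P 1/2 not
Unsatisfied: (1,5), (1,6), (3,5), (3,6), (4,5), (5,5), (6,6), (7,6) — 8 in total.

8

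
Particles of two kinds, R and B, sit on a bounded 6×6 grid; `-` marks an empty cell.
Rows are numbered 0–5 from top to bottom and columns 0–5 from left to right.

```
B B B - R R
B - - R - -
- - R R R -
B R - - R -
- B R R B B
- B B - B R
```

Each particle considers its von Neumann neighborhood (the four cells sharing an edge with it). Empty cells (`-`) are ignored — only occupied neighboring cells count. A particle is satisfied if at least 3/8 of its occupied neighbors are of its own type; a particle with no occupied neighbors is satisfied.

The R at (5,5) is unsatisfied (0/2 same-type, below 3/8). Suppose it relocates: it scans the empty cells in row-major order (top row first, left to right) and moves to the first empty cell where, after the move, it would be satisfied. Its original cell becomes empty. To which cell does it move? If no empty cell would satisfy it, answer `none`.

(0,3)

Vacating (5,5). Empty cells in order:
  (0,3): 2/3 same-type → satisfied — stop here.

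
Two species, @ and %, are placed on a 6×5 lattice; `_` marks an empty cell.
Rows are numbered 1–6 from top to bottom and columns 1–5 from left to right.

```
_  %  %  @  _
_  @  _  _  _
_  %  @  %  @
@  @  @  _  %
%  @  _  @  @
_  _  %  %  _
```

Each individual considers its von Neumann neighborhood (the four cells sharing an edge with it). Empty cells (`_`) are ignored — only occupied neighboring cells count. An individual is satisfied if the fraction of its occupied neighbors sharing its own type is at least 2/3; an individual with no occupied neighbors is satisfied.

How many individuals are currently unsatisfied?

(1,2)% 1/2 not
(1,3)% 1/2 not
(1,4)@ 0/1 not
(2,2)@ 0/2 not
(3,2)% 0/3 not
(3,3)@ 1/3 not
(3,4)% 0/2 not
(3,5)@ 0/2 not
(4,1)@ 1/2 not
(4,2)@ 3/4 satisfied
(4,3)@ 2/2 satisfied
(4,5)% 0/2 not
(5,1)% 0/2 not
(5,2)@ 1/2 not
(5,4)@ 1/2 not
(5,5)@ 1/2 not
(6,3)% 1/1 satisfied
(6,4)% 1/2 not
Unsatisfied: (1,2), (1,3), (1,4), (2,2), (3,2), (3,3), (3,4), (3,5), (4,1), (4,5), (5,1), (5,2), (5,4), (5,5), (6,4) — 15 in total.

15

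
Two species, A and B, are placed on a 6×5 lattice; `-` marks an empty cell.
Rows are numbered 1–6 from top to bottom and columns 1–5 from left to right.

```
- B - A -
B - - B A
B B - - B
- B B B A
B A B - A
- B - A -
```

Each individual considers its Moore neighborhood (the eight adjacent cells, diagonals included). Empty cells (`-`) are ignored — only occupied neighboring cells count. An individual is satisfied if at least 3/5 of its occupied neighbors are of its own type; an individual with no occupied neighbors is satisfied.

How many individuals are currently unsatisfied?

7

Row 1: (1,2)B 1/1 ok · (1,4)A 1/2 unhappy
Row 2: (2,1)B 3/3 ok · (2,4)B 1/3 unhappy · (2,5)A 1/3 unhappy
Row 3: (3,1)B 3/3 ok · (3,2)B 4/4 ok · (3,5)B 2/4 unhappy
Row 4: (4,2)B 5/6 ok · (4,3)B 4/5 ok · (4,4)B 3/5 ok · (4,5)A 1/3 unhappy
Row 5: (5,1)B 2/3 ok · (5,2)A 0/5 unhappy · (5,3)B 4/6 ok · (5,5)A 2/3 ok
Row 6: (6,2)B 2/3 ok · (6,4)A 1/2 unhappy
Unsatisfied: (1,4), (2,4), (2,5), (3,5), (4,5), (5,2), (6,4) — 7 in total.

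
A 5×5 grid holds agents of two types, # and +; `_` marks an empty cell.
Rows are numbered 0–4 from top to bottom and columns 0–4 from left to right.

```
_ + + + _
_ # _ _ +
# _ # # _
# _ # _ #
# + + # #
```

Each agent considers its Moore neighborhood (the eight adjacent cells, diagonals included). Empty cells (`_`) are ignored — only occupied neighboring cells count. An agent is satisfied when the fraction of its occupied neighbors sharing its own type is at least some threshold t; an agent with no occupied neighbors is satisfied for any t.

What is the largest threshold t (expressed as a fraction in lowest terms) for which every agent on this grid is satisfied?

1/4

(0,1)+ 1/2
(0,2)+ 2/3
(0,3)+ 2/2
(1,1)# 2/4
(1,4)+ 1/2
(2,0)# 2/2
(2,2)# 3/3
(2,3)# 3/4
(3,0)# 2/3
(3,2)# 3/5
(3,4)# 3/3
(4,0)# 1/2
(4,1)+ 1/4
(4,2)+ 1/3
(4,3)# 3/4
(4,4)# 2/2
The smallest same-type fraction is 1/4 at (4,1), which reduces to 1/4. Any threshold above that leaves this agent unsatisfied.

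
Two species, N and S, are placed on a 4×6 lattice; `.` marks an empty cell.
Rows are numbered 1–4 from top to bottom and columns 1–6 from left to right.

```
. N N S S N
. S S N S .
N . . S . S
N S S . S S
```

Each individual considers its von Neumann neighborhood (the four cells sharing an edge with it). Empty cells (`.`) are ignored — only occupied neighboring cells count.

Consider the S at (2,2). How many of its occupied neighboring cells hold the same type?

1

Occupied neighbors of (2,2): (1,2)=N, (2,3)=S.
Same type (S): 1 of 2.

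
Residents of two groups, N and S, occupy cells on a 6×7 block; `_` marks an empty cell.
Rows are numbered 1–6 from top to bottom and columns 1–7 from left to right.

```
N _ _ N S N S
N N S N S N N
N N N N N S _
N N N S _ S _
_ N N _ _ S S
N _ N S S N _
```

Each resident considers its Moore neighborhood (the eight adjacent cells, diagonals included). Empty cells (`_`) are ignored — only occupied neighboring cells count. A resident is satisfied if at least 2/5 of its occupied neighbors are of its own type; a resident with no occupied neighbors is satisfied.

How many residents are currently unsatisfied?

Row 1: (1,1)N 2/2 ✓ · (1,4)N 1/4 ✗ · (1,5)S 1/5 ✗ · (1,6)N 2/5 ✓ · (1,7)S 0/3 ✗
Row 2: (2,1)N 4/4 ✓ · (2,2)N 5/6 ✓ · (2,3)S 0/6 ✗ · (2,4)N 4/7 ✓ · (2,5)S 2/8 ✗ · (2,6)N 3/7 ✓ · (2,7)N 2/4 ✓
Row 3: (3,1)N 5/5 ✓ · (3,2)N 7/8 ✓ · (3,3)N 6/8 ✓ · (3,4)N 4/7 ✓ · (3,5)N 3/7 ✓ · (3,6)S 2/5 ✓
Row 4: (4,1)N 4/4 ✓ · (4,2)N 7/7 ✓ · (4,3)N 6/7 ✓ · (4,4)S 0/5 ✗ · (4,6)S 3/4 ✓
Row 5: (5,2)N 6/6 ✓ · (5,3)N 4/6 ✓ · (5,6)S 3/4 ✓ · (5,7)S 2/3 ✓
Row 6: (6,1)N 1/1 ✓ · (6,3)N 2/3 ✓ · (6,4)S 1/3 ✗ · (6,5)S 2/3 ✓ · (6,6)N 0/3 ✗
Unsatisfied: (1,4), (1,5), (1,7), (2,3), (2,5), (4,4), (6,4), (6,6) — 8 in total.

8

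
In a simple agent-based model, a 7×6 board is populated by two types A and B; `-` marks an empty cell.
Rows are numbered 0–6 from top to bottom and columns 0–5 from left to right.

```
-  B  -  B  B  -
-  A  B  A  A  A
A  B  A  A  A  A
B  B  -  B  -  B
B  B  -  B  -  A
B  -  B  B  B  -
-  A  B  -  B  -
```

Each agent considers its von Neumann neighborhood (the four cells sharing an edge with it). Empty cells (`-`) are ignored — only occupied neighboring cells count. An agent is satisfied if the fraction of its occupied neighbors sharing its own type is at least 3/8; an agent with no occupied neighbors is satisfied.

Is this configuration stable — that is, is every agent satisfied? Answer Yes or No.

Row 0: (0,1)B 0/1 not · (0,3)B 1/2 satisfied · (0,4)B 1/2 satisfied
Row 1: (1,1)A 0/3 not · (1,2)B 0/3 not · (1,3)A 2/4 satisfied · (1,4)A 3/4 satisfied · (1,5)A 2/2 satisfied
Row 2: (2,0)A 0/2 not · (2,1)B 1/4 not · (2,2)A 1/3 not · (2,3)A 3/4 satisfied · (2,4)A 3/3 satisfied · (2,5)A 2/3 satisfied
Row 3: (3,0)B 2/3 satisfied · (3,1)B 3/3 satisfied · (3,3)B 1/2 satisfied · (3,5)B 0/2 not
Row 4: (4,0)B 3/3 satisfied · (4,1)B 2/2 satisfied · (4,3)B 2/2 satisfied · (4,5)A 0/1 not
Row 5: (5,0)B 1/1 satisfied · (5,2)B 2/2 satisfied · (5,3)B 3/3 satisfied · (5,4)B 2/2 satisfied
Row 6: (6,1)A 0/1 not · (6,2)B 1/2 satisfied · (6,4)B 1/1 satisfied
For instance (0,1) has only 0/1 same-type neighbors, below 3/8.

No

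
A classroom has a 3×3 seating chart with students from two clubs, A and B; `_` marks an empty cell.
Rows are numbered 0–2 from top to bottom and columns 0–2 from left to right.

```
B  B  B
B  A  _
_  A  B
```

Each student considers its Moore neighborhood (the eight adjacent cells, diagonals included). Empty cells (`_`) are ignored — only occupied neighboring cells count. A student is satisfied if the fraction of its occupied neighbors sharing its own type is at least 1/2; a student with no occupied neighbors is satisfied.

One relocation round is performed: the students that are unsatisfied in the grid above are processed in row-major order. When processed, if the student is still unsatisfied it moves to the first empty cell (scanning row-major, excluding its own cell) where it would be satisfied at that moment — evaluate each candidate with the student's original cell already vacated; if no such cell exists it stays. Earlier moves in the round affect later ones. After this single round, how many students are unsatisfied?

2

Initially unsatisfied (in order): (1,1), (2,1), (2,2).
  (1,1) → (2,0).
  (2,1): no empty cell satisfies it; stays.
  (2,2) → (1,1).
Resulting grid:
B B B
B B _
A A _
Unsatisfied now: (2,0), (2,1).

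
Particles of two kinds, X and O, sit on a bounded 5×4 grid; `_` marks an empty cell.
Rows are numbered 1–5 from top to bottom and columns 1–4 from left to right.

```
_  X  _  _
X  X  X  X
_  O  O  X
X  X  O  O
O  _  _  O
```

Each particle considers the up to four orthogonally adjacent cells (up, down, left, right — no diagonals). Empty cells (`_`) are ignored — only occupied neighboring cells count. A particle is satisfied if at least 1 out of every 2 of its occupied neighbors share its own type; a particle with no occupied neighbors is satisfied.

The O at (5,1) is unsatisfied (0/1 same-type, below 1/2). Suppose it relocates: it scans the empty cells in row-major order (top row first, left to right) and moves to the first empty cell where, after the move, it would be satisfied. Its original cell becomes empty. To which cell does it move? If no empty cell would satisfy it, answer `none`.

Vacating (5,1). Empty cells in order:
  (1,1): 0/2 same-type → still unsatisfied.
  (1,3): 0/2 same-type → still unsatisfied.
  (1,4): 0/1 same-type → still unsatisfied.
  (3,1): 1/3 same-type → still unsatisfied.
  (5,2): 0/1 same-type → still unsatisfied.
  (5,3): 2/2 same-type → satisfied — stop here.

(5,3)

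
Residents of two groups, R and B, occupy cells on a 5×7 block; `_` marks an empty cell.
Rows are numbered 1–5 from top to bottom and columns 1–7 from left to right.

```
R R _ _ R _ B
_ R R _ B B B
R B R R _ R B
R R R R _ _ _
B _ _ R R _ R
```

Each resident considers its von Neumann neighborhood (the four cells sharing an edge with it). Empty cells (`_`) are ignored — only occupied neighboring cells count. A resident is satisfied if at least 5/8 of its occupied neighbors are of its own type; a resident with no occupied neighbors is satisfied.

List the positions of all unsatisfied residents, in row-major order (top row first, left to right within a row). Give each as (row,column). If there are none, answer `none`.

(1,5), (2,5), (3,1), (3,2), (3,6), (3,7), (5,1)

(1,1)R 1/1 ok
(1,2)R 2/2 ok
(1,5)R 0/1 unhappy
(1,7)B 1/1 ok
(2,2)R 2/3 ok
(2,3)R 2/2 ok
(2,5)B 1/2 unhappy
(2,6)B 2/3 ok
(2,7)B 3/3 ok
(3,1)R 1/2 unhappy
(3,2)B 0/4 unhappy
(3,3)R 3/4 ok
(3,4)R 2/2 ok
(3,6)R 0/2 unhappy
(3,7)B 1/2 unhappy
(4,1)R 2/3 ok
(4,2)R 2/3 ok
(4,3)R 3/3 ok
(4,4)R 3/3 ok
(5,1)B 0/1 unhappy
(5,4)R 2/2 ok
(5,5)R 1/1 ok
(5,7)R 0/0 ok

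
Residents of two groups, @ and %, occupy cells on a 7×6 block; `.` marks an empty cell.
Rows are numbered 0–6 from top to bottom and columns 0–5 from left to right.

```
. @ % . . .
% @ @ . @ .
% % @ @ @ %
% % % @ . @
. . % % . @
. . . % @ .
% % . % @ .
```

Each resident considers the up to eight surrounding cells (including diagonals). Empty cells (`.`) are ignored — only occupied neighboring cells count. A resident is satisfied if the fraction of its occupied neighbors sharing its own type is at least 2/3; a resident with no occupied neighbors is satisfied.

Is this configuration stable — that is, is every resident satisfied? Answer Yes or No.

Row 0: (0,1)@ 2/4 unhappy · (0,2)% 0/3 unhappy
Row 1: (1,0)% 2/4 unhappy · (1,1)@ 3/7 unhappy · (1,2)@ 4/6 ok · (1,4)@ 2/3 ok
Row 2: (2,0)% 4/5 ok · (2,1)% 5/8 unhappy · (2,2)@ 4/7 unhappy · (2,3)@ 5/6 ok · (2,4)@ 4/5 ok · (2,5)% 0/3 unhappy
Row 3: (3,0)% 3/3 ok · (3,1)% 5/6 ok · (3,2)% 4/7 unhappy · (3,3)@ 3/6 unhappy · (3,5)@ 2/3 ok
Row 4: (4,2)% 4/5 ok · (4,3)% 3/5 unhappy · (4,5)@ 2/2 ok
Row 5: (5,3)% 3/5 unhappy · (5,4)@ 2/5 unhappy
Row 6: (6,0)% 1/1 ok · (6,1)% 1/1 ok · (6,3)% 1/3 unhappy · (6,4)@ 1/3 unhappy
For instance (0,1) has only 2/4 same-type neighbors, below 2/3.

No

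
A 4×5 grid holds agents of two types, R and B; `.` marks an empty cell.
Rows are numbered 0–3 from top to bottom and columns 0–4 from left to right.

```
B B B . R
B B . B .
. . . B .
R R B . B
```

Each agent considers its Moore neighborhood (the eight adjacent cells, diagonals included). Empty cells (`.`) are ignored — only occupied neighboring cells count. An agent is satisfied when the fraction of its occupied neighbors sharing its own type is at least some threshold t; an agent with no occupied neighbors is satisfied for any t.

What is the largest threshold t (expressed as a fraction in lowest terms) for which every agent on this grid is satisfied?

0/1

(0,0)B 3/3
(0,1)B 4/4
(0,2)B 3/3
(0,4)R 0/1
(1,0)B 3/3
(1,1)B 4/4
(1,3)B 2/3
(2,3)B 3/3
(3,0)R 1/1
(3,1)R 1/2
(3,2)B 1/2
(3,4)B 1/1
The smallest same-type fraction is 0/1 at (0,4), which reduces to 0/1. Any threshold above that leaves this agent unsatisfied.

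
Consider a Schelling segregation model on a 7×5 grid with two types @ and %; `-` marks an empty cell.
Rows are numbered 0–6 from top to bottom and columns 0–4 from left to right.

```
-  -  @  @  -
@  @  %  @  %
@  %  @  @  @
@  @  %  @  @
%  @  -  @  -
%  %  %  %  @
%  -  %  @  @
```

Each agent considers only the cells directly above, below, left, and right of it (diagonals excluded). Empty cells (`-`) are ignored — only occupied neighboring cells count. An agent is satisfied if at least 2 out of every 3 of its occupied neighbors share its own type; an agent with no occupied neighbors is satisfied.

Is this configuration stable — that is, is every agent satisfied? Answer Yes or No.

(0,2)@ 1/2 not
(0,3)@ 2/2 satisfied
(1,0)@ 2/2 satisfied
(1,1)@ 1/3 not
(1,2)% 0/4 not
(1,3)@ 2/4 not
(1,4)% 0/2 not
(2,0)@ 2/3 satisfied
(2,1)% 0/4 not
(2,2)@ 1/4 not
(2,3)@ 4/4 satisfied
(2,4)@ 2/3 satisfied
(3,0)@ 2/3 satisfied
(3,1)@ 2/4 not
(3,2)% 0/3 not
(3,3)@ 3/4 satisfied
(3,4)@ 2/2 satisfied
(4,0)% 1/3 not
(4,1)@ 1/3 not
(4,3)@ 1/2 not
(5,0)% 3/3 satisfied
(5,1)% 2/3 satisfied
(5,2)% 3/3 satisfied
(5,3)% 1/4 not
(5,4)@ 1/2 not
(6,0)% 1/1 satisfied
(6,2)% 1/2 not
(6,3)@ 1/3 not
(6,4)@ 2/2 satisfied
For instance (0,2) has only 1/2 same-type neighbors, below 2/3.

No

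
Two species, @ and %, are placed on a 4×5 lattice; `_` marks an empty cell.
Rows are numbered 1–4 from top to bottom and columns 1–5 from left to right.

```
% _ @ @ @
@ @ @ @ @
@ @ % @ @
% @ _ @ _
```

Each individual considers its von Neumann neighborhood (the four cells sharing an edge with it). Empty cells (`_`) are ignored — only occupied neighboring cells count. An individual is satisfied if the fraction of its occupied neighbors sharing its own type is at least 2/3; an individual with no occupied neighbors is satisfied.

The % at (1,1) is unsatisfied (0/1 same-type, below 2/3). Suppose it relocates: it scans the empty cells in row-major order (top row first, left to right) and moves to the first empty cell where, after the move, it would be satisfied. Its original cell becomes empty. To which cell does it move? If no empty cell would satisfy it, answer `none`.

Vacating (1,1). Empty cells in order:
  (1,2): 0/2 same-type → still unsatisfied.
  (4,3): 1/3 same-type → still unsatisfied.
  (4,5): 0/2 same-type → still unsatisfied.

none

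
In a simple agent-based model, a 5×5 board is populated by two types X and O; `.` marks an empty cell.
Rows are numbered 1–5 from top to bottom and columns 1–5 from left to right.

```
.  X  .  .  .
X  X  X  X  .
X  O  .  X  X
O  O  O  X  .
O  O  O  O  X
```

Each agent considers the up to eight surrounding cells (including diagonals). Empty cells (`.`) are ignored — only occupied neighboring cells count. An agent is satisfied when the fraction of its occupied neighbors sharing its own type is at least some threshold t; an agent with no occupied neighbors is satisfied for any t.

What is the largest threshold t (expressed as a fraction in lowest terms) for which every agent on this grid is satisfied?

2/5

(1,2)X 3/3
(2,1)X 3/4
(2,2)X 4/5
(2,3)X 4/5
(2,4)X 3/3
(3,1)X 2/5
(3,2)O 3/7
(3,4)X 4/5
(3,5)X 3/3
(4,1)O 4/5
(4,2)O 6/7
(4,3)O 5/7
(4,4)X 3/6
(5,1)O 3/3
(5,2)O 5/5
(5,3)O 4/5
(5,4)O 2/4
(5,5)X 1/2
The smallest same-type fraction is 2/5 at (3,1), which reduces to 2/5. Any threshold above that leaves this agent unsatisfied.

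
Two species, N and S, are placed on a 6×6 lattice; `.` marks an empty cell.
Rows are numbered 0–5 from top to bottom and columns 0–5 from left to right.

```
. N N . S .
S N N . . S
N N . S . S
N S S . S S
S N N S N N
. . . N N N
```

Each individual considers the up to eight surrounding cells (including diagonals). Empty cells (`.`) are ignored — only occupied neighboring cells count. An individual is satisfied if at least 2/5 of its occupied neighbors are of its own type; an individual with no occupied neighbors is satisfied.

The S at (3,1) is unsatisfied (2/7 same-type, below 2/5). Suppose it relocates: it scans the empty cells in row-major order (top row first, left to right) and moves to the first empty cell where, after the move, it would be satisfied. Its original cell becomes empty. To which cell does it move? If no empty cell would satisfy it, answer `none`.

Vacating (3,1). Empty cells in order:
  (0,0): 1/3 same-type → still unsatisfied.
  (0,3): 1/3 same-type → still unsatisfied.
  (0,5): 2/2 same-type → satisfied — stop here.

(0,5)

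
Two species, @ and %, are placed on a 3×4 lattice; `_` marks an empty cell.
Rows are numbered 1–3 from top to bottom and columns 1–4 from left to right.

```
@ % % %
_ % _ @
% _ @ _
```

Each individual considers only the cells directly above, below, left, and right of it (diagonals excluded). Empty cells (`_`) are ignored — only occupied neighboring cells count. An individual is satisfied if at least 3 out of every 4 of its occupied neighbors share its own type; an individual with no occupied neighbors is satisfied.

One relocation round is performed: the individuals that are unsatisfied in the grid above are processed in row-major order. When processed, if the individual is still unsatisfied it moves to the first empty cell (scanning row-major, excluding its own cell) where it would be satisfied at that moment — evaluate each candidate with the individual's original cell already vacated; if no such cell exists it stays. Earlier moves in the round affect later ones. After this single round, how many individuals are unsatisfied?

0

Initially unsatisfied (in order): (1,1), (1,2), (1,4), (2,4).
  (1,1) → (3,4).
  (1,2): now satisfied by earlier moves; stays.
  (1,4) → (1,1).
  (2,4): now satisfied by earlier moves; stays.
Resulting grid:
% % % _
_ % _ @
% _ @ @
All satisfied now.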